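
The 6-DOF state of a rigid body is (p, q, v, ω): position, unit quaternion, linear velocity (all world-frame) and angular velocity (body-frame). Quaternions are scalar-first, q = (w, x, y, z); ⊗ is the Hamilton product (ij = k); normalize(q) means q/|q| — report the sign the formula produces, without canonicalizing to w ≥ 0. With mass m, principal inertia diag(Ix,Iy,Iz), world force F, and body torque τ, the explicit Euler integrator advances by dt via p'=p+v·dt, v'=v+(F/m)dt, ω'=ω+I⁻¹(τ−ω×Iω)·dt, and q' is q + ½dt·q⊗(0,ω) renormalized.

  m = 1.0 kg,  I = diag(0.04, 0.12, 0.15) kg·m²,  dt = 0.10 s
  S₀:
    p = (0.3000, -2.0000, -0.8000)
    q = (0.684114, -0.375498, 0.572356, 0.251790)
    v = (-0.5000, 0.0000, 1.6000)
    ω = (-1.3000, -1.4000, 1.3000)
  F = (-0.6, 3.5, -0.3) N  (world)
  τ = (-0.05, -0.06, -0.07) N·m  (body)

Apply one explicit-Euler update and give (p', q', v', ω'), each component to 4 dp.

p' = p + v·dt = (0.2500, -2.0000, -0.6400)
new velocity v' = (-0.5600, 0.3500, 1.5700)
precession coupling ω×(Iω) = (-0.0546, 0.1859, 0.1456)
angular accel α = (0.1150, -2.0492, -1.4373)
ω + α·dt = (-1.2885, -1.6049, 1.1563)
2q̇ = q⊗(0,ω) = (-0.0141760, 0.2072206, -0.7969392, 2.1591082)
updated quaternion q' = (0.6789, -0.3627, 0.5290, 0.3574)

p' = (0.2500, -2.0000, -0.6400)
q' = (0.6789, -0.3627, 0.5290, 0.3574)
v' = (-0.5600, 0.3500, 1.5700)
ω' = (-1.2885, -1.6049, 1.1563)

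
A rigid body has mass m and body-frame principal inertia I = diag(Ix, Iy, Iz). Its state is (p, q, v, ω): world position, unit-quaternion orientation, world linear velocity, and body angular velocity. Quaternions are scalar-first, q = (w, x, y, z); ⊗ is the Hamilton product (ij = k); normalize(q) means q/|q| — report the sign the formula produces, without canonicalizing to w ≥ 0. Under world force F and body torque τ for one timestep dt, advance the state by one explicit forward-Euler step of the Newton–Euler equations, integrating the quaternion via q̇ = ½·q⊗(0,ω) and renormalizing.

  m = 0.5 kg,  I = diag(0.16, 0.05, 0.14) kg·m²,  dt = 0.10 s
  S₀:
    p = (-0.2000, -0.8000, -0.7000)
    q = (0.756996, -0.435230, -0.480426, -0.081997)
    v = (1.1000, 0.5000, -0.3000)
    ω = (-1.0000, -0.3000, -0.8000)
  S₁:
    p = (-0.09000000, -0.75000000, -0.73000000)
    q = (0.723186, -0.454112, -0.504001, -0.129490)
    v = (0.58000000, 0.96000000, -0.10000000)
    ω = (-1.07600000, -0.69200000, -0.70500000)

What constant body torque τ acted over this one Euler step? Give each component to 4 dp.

τ = (-0.1000, -0.1800, 0.1000)

rate change Δω = (-0.07600000, -0.39200000, 0.09500000)
gyro term ω₀×Iω₀ = (0.0216, 0.0160, -0.0330)
τ = I·(Δω/dt) + ω₀×(Iω₀) = (-0.1000, -0.1800, 0.1000)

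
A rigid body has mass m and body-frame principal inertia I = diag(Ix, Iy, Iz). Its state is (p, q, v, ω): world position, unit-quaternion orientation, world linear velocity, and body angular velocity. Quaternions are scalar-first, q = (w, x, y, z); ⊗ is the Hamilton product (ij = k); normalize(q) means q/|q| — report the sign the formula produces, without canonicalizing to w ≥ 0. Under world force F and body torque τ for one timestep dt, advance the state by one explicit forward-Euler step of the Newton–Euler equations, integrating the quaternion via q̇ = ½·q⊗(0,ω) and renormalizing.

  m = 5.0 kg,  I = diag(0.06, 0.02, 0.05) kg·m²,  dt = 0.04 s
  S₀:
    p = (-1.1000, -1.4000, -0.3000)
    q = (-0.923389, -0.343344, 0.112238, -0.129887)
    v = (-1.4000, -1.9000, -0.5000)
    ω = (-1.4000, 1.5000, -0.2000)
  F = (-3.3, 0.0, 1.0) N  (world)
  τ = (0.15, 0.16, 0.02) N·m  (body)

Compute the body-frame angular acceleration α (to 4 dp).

α = (2.6500, 7.8600, -1.2800)

gyro term ω×Iω = (-0.0090, 0.0028, 0.0840)
(τ − ω×Iω)/I = (2.6500, 7.8600, -1.2800)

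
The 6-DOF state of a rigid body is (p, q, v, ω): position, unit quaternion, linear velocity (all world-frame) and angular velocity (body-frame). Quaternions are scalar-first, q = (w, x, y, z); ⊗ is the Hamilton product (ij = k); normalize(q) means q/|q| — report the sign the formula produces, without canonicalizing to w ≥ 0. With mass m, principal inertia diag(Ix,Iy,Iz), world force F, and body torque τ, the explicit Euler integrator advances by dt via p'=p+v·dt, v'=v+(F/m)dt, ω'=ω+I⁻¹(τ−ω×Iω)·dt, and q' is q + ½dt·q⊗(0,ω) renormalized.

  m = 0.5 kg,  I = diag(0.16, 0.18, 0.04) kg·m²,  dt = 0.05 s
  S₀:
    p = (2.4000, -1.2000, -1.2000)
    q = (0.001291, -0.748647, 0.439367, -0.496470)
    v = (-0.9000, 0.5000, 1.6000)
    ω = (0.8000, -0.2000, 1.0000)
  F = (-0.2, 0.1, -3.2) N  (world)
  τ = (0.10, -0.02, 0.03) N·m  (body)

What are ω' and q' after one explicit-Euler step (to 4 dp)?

ω' = (0.8225, -0.2322, 1.0415)
q' = (0.0309, -0.7397, 0.4479, -0.5012)

α = I⁻¹(τ − ω×Iω) = (0.4500, -0.6444, 0.8300)
ω + α·dt = (0.8225, -0.2322, 1.0415)
2q̇ = q⊗(0,ω) = (1.1832610, 0.3411058, 0.3512128, -0.2004732)
updated quaternion q' = (0.0309, -0.7397, 0.4479, -0.5012)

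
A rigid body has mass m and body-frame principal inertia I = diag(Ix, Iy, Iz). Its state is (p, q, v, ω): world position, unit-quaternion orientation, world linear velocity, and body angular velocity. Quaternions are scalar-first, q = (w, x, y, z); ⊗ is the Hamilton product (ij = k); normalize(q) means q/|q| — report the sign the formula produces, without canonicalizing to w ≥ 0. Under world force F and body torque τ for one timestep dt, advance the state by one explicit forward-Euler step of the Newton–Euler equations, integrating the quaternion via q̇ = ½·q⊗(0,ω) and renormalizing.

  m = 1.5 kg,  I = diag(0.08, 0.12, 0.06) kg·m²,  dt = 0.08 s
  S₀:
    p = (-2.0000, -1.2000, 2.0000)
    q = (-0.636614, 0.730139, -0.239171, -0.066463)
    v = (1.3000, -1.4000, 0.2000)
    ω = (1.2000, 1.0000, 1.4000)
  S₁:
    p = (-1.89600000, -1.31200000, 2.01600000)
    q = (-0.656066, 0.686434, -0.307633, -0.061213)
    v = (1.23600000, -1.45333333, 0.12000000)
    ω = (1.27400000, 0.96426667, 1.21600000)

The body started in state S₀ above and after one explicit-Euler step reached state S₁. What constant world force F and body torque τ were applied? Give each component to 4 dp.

F = (-1.2000, -1.0000, -1.5000)
τ = (-0.0100, -0.0200, -0.0900)

Δv = v₁−v₀ = (-0.06400000, -0.05333333, -0.08000000)
F = m·Δv/dt = (-1.2000, -1.0000, -1.5000)
Δω = ω₁−ω₀ = (0.07400000, -0.03573333, -0.18400000)
τ = I·(Δω/dt) + ω₀×(Iω₀) = (-0.0100, -0.0200, -0.0900)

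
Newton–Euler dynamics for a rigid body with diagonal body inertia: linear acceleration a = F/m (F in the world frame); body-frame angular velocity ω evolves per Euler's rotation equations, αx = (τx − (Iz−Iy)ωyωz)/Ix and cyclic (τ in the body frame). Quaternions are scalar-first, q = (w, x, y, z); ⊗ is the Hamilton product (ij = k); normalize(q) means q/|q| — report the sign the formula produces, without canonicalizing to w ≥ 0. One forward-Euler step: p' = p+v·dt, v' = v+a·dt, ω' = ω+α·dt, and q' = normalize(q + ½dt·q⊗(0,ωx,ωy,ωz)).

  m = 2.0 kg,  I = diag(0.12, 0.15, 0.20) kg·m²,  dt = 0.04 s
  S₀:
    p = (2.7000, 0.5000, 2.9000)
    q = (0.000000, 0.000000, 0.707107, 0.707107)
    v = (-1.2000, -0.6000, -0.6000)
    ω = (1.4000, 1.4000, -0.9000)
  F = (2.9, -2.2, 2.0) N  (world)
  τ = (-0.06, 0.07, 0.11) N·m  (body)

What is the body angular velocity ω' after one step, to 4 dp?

ω×(Iω) gyroscopic = (-0.0630, 0.1008, 0.0588)
angular accel α = (0.0250, -0.2053, 0.2560)
ω + α·dt = (1.4010, 1.3918, -0.8898)

ω' = (1.4010, 1.3918, -0.8898)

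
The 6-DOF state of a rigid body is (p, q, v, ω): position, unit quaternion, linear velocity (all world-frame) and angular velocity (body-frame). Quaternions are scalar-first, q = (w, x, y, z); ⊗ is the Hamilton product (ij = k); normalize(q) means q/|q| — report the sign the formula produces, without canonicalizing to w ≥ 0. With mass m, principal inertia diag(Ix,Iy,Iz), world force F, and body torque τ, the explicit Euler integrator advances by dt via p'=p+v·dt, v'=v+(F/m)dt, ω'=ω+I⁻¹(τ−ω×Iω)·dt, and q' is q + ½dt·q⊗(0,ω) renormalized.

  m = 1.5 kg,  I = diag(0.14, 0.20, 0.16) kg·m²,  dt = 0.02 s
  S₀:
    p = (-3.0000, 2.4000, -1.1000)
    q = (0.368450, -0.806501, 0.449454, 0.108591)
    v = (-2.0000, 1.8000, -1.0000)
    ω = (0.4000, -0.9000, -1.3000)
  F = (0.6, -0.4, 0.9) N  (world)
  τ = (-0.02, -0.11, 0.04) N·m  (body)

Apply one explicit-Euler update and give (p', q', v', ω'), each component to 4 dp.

p' = (-3.0400, 2.4360, -1.1200)
q' = (0.3771, -0.8098, 0.4360, 0.1092)
v' = (-1.9920, 1.7947, -0.9880)
ω' = (0.4038, -0.9120, -1.2923)

p' = p + v·dt = (-3.0400, 2.4360, -1.1200)
v' = v + a·dt = (-1.9920, 1.7947, -0.9880)
(τ − ω×Iω)/I = (0.1914, -0.6020, 0.3850)
new body rate ω' = (0.4038, -0.9120, -1.2923)
2q̇ = q⊗(0,ω) = (0.8682773, -0.3391783, -1.3366199, 0.0670843)
q + ½dt·q⊗(0,ω), renormalized = (0.3771, -0.8098, 0.4360, 0.1092)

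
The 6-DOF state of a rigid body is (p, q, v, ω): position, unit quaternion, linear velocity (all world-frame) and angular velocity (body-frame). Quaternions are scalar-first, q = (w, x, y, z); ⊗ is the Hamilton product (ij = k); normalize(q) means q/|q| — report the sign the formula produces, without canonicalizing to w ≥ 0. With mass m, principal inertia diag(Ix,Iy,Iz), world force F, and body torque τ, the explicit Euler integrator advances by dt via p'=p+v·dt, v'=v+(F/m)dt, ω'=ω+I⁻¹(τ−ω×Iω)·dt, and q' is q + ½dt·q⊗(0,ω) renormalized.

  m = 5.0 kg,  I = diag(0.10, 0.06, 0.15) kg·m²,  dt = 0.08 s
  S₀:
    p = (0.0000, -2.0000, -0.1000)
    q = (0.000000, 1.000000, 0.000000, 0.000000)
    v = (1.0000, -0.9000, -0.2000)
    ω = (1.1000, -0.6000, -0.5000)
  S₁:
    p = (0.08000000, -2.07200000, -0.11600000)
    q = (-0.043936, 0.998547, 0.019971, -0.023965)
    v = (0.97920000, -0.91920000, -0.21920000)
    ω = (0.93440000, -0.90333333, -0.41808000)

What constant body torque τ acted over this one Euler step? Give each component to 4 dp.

Δω = ω₁−ω₀ = (-0.16560000, -0.30333333, 0.08192000)
τ = I·(Δω/dt) + ω₀×(Iω₀) = (-0.1800, -0.2000, 0.1800)

τ = (-0.1800, -0.2000, 0.1800)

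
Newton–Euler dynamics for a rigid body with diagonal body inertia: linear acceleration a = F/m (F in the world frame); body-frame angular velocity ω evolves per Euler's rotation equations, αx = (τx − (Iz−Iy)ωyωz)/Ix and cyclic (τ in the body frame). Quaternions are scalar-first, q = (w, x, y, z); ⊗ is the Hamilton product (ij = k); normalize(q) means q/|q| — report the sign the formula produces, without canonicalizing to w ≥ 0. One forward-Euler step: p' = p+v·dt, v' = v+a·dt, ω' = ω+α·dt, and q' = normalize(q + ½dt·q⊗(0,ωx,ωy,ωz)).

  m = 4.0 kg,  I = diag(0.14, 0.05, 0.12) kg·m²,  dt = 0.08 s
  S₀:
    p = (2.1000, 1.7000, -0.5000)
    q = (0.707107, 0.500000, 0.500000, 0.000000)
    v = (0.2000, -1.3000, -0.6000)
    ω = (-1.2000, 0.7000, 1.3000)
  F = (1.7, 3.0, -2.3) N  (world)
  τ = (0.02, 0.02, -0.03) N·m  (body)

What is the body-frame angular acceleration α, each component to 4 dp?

α = (-0.3121, 1.0240, -0.8800)

precession coupling ω×(Iω) = (0.0637, -0.0312, 0.0756)
angular accel α = (-0.3121, 1.0240, -0.8800)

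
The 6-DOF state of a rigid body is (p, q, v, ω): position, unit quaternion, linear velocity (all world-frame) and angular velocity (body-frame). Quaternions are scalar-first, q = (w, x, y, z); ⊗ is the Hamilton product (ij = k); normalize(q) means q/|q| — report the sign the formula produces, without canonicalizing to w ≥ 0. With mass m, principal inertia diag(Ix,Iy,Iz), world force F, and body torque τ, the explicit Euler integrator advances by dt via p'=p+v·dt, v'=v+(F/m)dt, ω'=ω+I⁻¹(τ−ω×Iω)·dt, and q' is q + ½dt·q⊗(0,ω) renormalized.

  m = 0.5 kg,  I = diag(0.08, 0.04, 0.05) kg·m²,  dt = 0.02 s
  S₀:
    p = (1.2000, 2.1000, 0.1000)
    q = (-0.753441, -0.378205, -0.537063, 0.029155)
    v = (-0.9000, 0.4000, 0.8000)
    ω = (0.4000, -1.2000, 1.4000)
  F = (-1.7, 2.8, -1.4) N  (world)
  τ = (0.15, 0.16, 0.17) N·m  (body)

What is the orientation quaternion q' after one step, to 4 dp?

q' = (-0.7586, -0.3883, -0.5225, 0.0253)

q⊗(0,ω) = (-0.5340106, -1.0182786, 1.4452782, -0.3861462)
updated quaternion q' = (-0.7586, -0.3883, -0.5225, 0.0253)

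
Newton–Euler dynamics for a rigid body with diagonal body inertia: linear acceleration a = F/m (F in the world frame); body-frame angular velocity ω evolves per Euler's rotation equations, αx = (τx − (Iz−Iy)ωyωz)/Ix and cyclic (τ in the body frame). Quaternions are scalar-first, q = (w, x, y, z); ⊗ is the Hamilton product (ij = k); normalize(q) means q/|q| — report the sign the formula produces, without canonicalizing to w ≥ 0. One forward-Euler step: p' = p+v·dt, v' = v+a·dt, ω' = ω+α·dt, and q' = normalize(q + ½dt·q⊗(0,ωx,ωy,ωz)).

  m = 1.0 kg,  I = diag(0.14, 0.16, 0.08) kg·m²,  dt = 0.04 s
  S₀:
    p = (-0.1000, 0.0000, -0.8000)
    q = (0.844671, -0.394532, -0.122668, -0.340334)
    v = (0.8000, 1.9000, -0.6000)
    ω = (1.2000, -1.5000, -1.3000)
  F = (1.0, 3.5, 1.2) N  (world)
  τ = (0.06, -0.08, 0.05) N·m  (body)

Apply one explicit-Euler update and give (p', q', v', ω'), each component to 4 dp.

a = (1.0000, 3.5000, 1.2000)
p' = p + v·dt = (-0.0680, 0.0760, -0.8240)
v' = v + a·dt = (0.8400, 2.0400, -0.5520)
α = I⁻¹(τ − ω×Iω) = (1.5429, 0.0850, 1.0750)
ω' = ω + α·dt = (1.2617, -1.4966, -1.2570)
Hamilton product q⊗(0,ω) = (-0.1529978, 0.6625726, -2.1882989, -0.3590727)
updated quaternion q' = (0.8407, -0.3809, -0.1663, -0.3471)

p' = (-0.0680, 0.0760, -0.8240)
q' = (0.8407, -0.3809, -0.1663, -0.3471)
v' = (0.8400, 2.0400, -0.5520)
ω' = (1.2617, -1.4966, -1.2570)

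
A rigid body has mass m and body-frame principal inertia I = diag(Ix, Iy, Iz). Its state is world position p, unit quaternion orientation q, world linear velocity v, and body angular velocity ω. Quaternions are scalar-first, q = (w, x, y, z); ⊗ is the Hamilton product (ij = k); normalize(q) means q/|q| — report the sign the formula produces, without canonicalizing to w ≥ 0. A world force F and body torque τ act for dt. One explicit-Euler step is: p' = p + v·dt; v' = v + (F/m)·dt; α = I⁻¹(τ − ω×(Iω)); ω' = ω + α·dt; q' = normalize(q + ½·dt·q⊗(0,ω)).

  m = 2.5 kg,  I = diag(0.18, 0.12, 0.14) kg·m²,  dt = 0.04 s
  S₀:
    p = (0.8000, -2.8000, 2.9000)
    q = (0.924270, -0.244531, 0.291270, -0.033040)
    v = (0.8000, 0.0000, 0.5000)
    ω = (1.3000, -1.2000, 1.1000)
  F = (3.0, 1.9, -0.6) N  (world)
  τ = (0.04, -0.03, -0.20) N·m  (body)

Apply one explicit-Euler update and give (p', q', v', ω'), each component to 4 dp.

new position p' = (0.8320, -2.8000, 2.9200)
v' = v + a·dt = (0.8480, 0.0304, 0.4904)
α = I⁻¹(τ − ω×Iω) = (0.3689, -0.7267, -2.0971)
ω' = ω + α·dt = (1.3148, -1.2291, 1.0161)
q⊗(0,ω) = (0.7037583, 1.4823000, -0.8830919, 0.9314832)
updated quaternion q' = (0.9375, -0.2147, 0.2734, -0.0144)

p' = (0.8320, -2.8000, 2.9200)
q' = (0.9375, -0.2147, 0.2734, -0.0144)
v' = (0.8480, 0.0304, 0.4904)
ω' = (1.3148, -1.2291, 1.0161)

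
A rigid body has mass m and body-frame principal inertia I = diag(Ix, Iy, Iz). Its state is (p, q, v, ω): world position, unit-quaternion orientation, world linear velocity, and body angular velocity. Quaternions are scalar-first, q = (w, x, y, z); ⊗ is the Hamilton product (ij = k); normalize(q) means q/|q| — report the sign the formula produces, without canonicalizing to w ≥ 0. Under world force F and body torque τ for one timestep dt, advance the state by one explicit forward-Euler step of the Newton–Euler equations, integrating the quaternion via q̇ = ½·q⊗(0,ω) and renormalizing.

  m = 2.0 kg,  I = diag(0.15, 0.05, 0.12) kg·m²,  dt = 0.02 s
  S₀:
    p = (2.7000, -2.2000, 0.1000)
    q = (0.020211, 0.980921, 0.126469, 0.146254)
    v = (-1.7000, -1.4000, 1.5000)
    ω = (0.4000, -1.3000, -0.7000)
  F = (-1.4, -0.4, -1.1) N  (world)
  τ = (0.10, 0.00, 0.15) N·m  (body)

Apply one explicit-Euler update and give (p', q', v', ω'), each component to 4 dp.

a = (-0.7000, -0.2000, -0.5500)
p' = p + v·dt = (2.6660, -2.2280, 0.1300)
v + (F/m)dt = (-1.7140, -1.4040, 1.4890)
ω×(Iω) gyroscopic = (0.0637, -0.0084, 0.0520)
angular accel α = (0.2420, 0.1680, 0.8167)
ω' = ω + α·dt = (0.4048, -1.2966, -0.6837)
2q̇ = q⊗(0,ω) = (-0.1255809, 0.1096863, 0.7188720, -1.3399326)
q + ½dt·q⊗(0,ω), renormalized = (0.0190, 0.9819, 0.1336, 0.1328)

p' = (2.6660, -2.2280, 0.1300)
q' = (0.0190, 0.9819, 0.1336, 0.1328)
v' = (-1.7140, -1.4040, 1.4890)
ω' = (0.4048, -1.2966, -0.6837)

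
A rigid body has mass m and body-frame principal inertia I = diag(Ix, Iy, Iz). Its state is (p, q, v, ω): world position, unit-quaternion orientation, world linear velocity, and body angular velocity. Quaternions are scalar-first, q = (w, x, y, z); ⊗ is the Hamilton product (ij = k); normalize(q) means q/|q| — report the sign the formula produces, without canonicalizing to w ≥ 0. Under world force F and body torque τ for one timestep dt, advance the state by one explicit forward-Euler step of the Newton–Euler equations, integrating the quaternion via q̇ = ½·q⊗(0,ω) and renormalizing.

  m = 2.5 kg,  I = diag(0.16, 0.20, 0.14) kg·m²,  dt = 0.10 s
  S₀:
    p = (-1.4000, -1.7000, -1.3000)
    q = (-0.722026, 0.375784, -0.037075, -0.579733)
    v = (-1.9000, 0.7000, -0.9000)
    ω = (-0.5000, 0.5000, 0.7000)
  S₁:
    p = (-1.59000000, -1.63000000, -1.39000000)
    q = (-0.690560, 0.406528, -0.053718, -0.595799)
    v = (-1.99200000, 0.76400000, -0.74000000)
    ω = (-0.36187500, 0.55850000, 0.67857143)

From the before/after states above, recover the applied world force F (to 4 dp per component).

Δv = v₁−v₀ = (-0.09200000, 0.06400000, 0.16000000)
applied force F = (-2.3000, 1.6000, 4.0000)

F = (-2.3000, 1.6000, 4.0000)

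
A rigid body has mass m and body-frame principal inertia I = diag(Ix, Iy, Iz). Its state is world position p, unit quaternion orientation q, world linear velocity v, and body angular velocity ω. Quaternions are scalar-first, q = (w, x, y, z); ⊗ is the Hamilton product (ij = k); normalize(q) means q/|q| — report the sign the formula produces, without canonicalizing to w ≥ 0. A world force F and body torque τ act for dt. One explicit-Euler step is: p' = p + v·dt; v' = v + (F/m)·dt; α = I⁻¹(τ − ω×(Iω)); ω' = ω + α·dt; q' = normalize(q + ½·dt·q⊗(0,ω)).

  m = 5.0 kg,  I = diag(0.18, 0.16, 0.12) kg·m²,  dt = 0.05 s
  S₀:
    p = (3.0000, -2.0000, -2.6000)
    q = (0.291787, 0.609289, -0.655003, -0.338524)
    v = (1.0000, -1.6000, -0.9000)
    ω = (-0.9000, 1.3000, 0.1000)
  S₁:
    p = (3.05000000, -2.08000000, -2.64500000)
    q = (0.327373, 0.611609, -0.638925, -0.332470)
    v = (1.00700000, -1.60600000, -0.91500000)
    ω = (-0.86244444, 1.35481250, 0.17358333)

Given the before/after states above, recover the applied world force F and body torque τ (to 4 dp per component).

F = (0.7000, -0.6000, -1.5000)
τ = (0.1300, 0.1700, 0.2000)

v₁ − v₀ = (0.00700000, -0.00600000, -0.01500000)
applied force F = (0.7000, -0.6000, -1.5000)
rate change Δω = (0.03755556, 0.05481250, 0.07358333)
gyro term ω₀×Iω₀ = (-0.0052, -0.0054, 0.0234)
applied torque τ = (0.1300, 0.1700, 0.2000)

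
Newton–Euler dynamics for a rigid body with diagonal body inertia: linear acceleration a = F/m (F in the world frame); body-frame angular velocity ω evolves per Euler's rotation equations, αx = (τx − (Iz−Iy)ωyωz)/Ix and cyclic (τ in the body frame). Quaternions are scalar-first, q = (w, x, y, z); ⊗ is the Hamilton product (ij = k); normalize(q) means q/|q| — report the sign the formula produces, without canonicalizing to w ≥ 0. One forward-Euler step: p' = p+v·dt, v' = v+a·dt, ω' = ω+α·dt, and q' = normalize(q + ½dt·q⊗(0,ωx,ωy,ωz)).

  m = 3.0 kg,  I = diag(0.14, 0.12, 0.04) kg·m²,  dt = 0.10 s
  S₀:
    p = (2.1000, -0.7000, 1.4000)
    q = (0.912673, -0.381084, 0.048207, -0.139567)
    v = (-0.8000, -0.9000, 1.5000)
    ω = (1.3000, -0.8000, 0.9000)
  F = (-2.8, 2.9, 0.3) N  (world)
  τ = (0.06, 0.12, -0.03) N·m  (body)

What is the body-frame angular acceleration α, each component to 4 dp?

precession coupling ω×(Iω) = (0.0576, 0.1170, 0.0208)
angular accel α = (0.0171, 0.0250, -1.2700)

α = (0.0171, 0.0250, -1.2700)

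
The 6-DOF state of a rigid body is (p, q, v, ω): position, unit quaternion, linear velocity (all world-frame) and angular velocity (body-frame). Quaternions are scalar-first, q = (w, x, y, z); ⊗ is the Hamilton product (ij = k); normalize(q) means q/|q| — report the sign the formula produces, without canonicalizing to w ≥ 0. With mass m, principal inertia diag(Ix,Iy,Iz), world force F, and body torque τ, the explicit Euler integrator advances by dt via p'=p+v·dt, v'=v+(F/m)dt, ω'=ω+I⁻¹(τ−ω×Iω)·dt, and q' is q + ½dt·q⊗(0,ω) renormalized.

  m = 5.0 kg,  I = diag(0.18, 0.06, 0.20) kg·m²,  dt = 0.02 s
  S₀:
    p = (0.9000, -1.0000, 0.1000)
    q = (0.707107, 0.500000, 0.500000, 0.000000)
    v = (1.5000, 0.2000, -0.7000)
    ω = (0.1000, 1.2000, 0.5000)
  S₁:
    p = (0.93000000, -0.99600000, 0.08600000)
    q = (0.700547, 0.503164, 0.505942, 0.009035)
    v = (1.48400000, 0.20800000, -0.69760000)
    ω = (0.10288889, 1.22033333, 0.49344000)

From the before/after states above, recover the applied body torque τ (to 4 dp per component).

Δω = ω₁−ω₀ = (0.00288889, 0.02033333, -0.00656000)
gyro term ω₀×Iω₀ = (0.0840, -0.0010, -0.0144)
I·α + gyro = (0.1100, 0.0600, -0.0800)

τ = (0.1100, 0.0600, -0.0800)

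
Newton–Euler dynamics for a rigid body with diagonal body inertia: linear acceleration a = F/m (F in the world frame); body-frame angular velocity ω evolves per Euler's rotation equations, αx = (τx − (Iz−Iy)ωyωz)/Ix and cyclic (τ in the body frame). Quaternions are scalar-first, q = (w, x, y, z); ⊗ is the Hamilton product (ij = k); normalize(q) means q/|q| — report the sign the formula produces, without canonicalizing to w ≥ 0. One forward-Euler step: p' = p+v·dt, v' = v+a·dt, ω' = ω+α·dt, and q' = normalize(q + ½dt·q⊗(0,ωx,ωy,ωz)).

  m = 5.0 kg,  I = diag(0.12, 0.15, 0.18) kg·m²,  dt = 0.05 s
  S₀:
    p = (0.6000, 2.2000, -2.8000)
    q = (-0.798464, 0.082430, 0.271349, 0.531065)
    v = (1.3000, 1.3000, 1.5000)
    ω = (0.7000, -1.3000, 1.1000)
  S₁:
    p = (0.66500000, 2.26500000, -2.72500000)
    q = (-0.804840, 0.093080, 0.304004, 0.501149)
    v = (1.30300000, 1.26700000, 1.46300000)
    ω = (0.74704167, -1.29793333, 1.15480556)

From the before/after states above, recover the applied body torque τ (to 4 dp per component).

Δω = ω₁−ω₀ = (0.04704167, 0.00206667, 0.05480556)
precession coupling = (-0.0429, -0.0462, -0.0273)
applied torque τ = (0.0700, -0.0400, 0.1700)

τ = (0.0700, -0.0400, 0.1700)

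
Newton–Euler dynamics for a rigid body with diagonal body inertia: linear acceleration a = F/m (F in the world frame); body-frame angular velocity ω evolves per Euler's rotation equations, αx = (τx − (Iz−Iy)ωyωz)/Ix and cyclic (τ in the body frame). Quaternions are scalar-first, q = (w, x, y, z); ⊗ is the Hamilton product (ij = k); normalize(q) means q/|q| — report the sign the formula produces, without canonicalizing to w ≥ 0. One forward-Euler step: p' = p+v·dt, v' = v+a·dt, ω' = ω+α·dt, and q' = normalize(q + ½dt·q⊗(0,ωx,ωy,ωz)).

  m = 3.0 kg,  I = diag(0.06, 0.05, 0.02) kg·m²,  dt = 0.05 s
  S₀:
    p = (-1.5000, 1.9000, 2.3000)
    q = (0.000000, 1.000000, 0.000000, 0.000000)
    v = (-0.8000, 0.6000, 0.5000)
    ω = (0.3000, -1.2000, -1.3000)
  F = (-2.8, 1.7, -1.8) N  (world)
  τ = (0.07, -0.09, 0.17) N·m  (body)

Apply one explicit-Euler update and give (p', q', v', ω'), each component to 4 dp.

angular accel α = (1.9467, -1.4880, 8.3200)
ω + α·dt = (0.3973, -1.2744, -0.8840)
Hamilton product q⊗(0,ω) = (-0.3000000, 0.0000000, 1.3000000, -1.2000000)
q + ½dt·q⊗(0,ω), renormalized = (-0.0075, 0.9990, 0.0325, -0.0300)
new position p' = (-1.5400, 1.9300, 2.3250)
new velocity v' = (-0.8467, 0.6283, 0.4700)

p' = (-1.5400, 1.9300, 2.3250)
q' = (-0.0075, 0.9990, 0.0325, -0.0300)
v' = (-0.8467, 0.6283, 0.4700)
ω' = (0.3973, -1.2744, -0.8840)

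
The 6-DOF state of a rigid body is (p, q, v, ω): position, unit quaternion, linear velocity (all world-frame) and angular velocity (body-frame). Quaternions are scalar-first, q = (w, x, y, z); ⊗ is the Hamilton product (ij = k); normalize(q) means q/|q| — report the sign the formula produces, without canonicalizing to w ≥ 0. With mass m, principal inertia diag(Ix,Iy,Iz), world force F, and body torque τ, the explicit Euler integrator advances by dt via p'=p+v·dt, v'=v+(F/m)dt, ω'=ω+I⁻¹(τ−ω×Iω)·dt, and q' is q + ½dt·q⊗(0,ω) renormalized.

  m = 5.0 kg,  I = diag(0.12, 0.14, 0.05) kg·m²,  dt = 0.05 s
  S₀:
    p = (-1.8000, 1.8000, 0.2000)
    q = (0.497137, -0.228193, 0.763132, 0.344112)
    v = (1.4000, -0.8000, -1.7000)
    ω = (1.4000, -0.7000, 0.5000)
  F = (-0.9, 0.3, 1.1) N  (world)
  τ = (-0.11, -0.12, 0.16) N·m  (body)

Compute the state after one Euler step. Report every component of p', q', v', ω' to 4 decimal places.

a = (-0.1800, 0.0600, 0.2200)
p + v·dt = (-1.7300, 1.7600, 0.1150)
v' = v + a·dt = (1.3910, -0.7970, -1.6890)
α = I⁻¹(τ − ω×Iω) = (-1.1792, -1.2071, 3.5920)
new body rate ω' = (1.3410, -0.7604, 0.6796)
Hamilton product q⊗(0,ω) = (0.6816066, 1.3184362, 0.2478574, -0.6600812)
q' = normalize(q + ½dt·q⊗(0,ω)) = (0.5137, -0.1951, 0.7687, 0.3273)

p' = (-1.7300, 1.7600, 0.1150)
q' = (0.5137, -0.1951, 0.7687, 0.3273)
v' = (1.3910, -0.7970, -1.6890)
ω' = (1.3410, -0.7604, 0.6796)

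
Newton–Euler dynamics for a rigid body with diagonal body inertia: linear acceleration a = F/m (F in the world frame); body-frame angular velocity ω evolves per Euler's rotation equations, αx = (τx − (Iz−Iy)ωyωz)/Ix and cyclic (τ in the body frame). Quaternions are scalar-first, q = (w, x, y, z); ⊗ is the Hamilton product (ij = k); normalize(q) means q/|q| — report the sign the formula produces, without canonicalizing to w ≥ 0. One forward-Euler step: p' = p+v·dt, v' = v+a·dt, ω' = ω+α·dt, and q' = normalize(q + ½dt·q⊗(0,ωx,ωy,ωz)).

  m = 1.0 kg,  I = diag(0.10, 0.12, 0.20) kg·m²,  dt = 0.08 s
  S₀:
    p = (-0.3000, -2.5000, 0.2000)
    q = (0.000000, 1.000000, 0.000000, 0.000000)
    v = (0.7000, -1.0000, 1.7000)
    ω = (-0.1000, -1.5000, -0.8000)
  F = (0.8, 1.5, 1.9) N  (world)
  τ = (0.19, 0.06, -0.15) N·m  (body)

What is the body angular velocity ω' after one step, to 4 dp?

precession coupling ω×(Iω) = (0.0960, -0.0080, 0.0030)
angular accel α = (0.9400, 0.5667, -0.7650)
ω' = ω + α·dt = (-0.0248, -1.4547, -0.8612)

ω' = (-0.0248, -1.4547, -0.8612)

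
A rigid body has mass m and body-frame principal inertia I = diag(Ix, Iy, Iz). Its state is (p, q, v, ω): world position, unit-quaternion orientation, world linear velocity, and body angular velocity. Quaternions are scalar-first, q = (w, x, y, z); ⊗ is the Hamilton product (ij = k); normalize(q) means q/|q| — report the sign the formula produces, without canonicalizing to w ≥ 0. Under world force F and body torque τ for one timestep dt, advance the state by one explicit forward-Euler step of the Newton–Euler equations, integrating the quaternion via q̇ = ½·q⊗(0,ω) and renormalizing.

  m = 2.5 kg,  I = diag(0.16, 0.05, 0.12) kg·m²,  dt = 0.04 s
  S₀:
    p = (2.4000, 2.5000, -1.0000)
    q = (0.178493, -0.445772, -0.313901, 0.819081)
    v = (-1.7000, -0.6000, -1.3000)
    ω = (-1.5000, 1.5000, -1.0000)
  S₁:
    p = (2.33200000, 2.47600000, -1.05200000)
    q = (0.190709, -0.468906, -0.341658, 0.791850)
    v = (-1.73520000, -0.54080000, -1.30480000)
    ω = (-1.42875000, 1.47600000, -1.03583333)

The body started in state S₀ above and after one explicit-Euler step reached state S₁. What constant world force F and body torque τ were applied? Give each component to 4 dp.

v₁ − v₀ = (-0.03520000, 0.05920000, -0.00480000)
m·(v₁−v₀)/dt = (-2.2000, 3.7000, -0.3000)
Δω = ω₁−ω₀ = (0.07125000, -0.02400000, -0.03583333)
ω₀×(Iω₀) = (-0.1050, 0.0600, 0.2475)
τ = I·(Δω/dt) + ω₀×(Iω₀) = (0.1800, 0.0300, 0.1400)

F = (-2.2000, 3.7000, -0.3000)
τ = (0.1800, 0.0300, 0.1400)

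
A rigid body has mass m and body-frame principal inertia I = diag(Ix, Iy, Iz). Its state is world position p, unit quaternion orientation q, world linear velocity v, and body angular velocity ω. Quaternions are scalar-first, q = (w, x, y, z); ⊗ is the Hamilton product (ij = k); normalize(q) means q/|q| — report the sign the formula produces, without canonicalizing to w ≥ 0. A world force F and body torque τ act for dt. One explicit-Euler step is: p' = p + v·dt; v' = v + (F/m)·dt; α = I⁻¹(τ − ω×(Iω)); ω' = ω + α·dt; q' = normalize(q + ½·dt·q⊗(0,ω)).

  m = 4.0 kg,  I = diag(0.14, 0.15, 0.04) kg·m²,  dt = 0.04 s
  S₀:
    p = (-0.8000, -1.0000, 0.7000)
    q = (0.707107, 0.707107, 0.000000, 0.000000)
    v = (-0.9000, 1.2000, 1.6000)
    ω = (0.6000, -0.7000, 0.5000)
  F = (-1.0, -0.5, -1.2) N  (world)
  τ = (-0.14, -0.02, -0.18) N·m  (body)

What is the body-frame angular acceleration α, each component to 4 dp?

α = (-1.2750, -0.3333, -4.3950)

precession coupling ω×(Iω) = (0.0385, 0.0300, -0.0042)
(τ − ω×Iω)/I = (-1.2750, -0.3333, -4.3950)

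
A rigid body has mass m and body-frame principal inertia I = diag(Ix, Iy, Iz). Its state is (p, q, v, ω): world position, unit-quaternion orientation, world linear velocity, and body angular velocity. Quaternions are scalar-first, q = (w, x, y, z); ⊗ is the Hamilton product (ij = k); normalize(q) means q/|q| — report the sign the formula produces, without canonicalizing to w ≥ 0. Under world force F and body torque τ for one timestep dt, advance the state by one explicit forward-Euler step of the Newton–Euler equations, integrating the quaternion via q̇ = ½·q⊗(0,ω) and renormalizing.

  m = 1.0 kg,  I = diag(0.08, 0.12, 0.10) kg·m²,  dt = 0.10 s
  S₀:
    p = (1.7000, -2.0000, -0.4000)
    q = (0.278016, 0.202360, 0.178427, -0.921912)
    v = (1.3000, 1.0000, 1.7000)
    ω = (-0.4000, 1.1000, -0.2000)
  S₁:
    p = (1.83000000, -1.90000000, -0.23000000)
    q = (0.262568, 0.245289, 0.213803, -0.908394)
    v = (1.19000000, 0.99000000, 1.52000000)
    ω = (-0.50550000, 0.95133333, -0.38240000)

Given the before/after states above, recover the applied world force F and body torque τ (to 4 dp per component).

F = (-1.1000, -0.1000, -1.8000)
τ = (-0.0800, -0.1800, -0.2000)

velocity change Δv = (-0.11000000, -0.01000000, -0.18000000)
applied force F = (-1.1000, -0.1000, -1.8000)
ω₁ − ω₀ = (-0.10550000, -0.14866667, -0.18240000)
gyro term ω₀×Iω₀ = (0.0044, -0.0016, -0.0176)
applied torque τ = (-0.0800, -0.1800, -0.2000)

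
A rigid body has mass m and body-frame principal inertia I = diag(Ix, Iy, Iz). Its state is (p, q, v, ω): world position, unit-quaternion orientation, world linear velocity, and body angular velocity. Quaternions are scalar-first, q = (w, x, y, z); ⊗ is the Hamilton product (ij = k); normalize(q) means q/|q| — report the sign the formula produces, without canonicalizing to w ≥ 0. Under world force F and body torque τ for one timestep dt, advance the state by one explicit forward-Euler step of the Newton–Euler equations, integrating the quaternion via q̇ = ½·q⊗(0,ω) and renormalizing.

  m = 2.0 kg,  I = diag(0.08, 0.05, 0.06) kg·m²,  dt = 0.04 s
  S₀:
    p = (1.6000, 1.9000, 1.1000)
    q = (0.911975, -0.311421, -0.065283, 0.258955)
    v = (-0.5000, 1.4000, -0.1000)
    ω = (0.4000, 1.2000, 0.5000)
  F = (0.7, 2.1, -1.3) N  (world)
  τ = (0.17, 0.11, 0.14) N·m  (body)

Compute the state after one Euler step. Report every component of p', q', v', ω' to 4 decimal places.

p' = p + v·dt = (1.5800, 1.9560, 1.0960)
new velocity v' = (-0.4860, 1.4420, -0.1260)
(τ − ω×Iω)/I = (2.0500, 2.1200, 2.5733)
new body rate ω' = (0.4820, 1.2848, 0.6029)
q⊗(0,ω) = (0.0734305, 0.0214025, 1.3536625, 0.1083955)
q + ½dt·q⊗(0,ω), renormalized = (0.9131, -0.3109, -0.0382, 0.2610)

p' = (1.5800, 1.9560, 1.0960)
q' = (0.9131, -0.3109, -0.0382, 0.2610)
v' = (-0.4860, 1.4420, -0.1260)
ω' = (0.4820, 1.2848, 0.6029)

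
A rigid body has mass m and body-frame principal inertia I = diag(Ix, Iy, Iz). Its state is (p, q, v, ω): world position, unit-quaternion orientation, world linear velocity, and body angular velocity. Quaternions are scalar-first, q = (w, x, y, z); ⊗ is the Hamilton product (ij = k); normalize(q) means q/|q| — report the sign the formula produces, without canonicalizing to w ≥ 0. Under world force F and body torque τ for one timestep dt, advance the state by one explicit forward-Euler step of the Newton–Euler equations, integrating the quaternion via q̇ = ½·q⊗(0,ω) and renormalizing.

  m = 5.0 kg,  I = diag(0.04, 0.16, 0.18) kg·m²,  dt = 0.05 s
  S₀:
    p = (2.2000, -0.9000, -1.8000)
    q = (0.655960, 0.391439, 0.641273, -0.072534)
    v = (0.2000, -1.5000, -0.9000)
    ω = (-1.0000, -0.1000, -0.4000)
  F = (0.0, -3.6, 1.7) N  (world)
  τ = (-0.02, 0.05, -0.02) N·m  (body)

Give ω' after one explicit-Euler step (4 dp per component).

ω' = (-1.0260, -0.0669, -0.4089)

ω×(Iω) gyroscopic = (0.0008, -0.0560, 0.0120)
α = I⁻¹(τ − ω×Iω) = (-0.5200, 0.6625, -0.1778)
ω + α·dt = (-1.0260, -0.0669, -0.4089)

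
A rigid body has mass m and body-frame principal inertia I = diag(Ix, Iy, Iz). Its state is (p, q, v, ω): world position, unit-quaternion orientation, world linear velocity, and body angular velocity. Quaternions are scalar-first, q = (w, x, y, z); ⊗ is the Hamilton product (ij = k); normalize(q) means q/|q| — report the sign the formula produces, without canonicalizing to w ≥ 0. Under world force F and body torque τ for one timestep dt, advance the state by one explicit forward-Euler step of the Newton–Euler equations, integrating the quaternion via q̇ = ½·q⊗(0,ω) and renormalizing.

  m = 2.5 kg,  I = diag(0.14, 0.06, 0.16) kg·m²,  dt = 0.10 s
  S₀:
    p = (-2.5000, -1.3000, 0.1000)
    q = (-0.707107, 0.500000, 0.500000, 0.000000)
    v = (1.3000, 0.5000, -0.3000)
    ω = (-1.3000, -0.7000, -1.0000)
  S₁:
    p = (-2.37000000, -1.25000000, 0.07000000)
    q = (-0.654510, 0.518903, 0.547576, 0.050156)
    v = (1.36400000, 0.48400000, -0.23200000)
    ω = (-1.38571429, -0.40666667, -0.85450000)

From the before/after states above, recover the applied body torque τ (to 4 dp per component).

rate change Δω = (-0.08571429, 0.29333333, 0.14550000)
τ = I·(Δω/dt) + ω₀×(Iω₀) = (-0.0500, 0.1500, 0.1600)

τ = (-0.0500, 0.1500, 0.1600)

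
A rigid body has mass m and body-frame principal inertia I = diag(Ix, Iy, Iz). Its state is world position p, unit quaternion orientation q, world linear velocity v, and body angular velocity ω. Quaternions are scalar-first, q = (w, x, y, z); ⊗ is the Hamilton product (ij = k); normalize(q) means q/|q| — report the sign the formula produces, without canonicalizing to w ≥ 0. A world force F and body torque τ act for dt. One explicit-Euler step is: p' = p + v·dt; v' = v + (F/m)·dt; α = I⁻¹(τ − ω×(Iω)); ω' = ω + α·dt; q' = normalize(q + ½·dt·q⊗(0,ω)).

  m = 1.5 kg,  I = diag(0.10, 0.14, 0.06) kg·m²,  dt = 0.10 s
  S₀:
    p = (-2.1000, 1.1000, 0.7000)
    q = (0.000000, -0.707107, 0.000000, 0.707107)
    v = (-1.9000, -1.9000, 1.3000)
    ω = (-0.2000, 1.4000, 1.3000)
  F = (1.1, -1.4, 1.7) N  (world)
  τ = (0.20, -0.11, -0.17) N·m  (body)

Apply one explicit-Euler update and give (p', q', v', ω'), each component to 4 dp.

new position p' = (-2.2900, 0.9100, 0.8300)
v + (F/m)dt = (-1.8267, -1.9933, 1.4133)
(τ − ω×Iω)/I = (3.4560, -0.7114, -2.6467)
ω + α·dt = (0.1456, 1.3289, 1.0353)
2q̇ = q⊗(0,ω) = (-1.0606605, -0.9899498, 0.7778177, -0.9899498)
q + ½dt·q⊗(0,ω), renormalized = (-0.0528, -0.7531, 0.0387, 0.6546)

p' = (-2.2900, 0.9100, 0.8300)
q' = (-0.0528, -0.7531, 0.0387, 0.6546)
v' = (-1.8267, -1.9933, 1.4133)
ω' = (0.1456, 1.3289, 1.0353)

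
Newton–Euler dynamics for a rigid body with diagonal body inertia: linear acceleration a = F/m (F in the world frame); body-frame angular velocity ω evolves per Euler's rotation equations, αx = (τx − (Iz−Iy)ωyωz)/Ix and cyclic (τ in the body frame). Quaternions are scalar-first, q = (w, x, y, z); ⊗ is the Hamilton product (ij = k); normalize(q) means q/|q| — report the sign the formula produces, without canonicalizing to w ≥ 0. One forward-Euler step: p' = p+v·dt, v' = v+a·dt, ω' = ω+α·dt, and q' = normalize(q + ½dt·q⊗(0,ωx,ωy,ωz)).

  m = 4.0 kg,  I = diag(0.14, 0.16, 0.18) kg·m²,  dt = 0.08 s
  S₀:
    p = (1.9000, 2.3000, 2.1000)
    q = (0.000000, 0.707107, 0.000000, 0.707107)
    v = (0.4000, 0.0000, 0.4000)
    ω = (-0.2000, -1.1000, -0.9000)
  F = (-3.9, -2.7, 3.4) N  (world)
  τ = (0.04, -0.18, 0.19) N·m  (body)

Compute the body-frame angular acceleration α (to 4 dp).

α = (0.1443, -1.0800, 1.0311)

ω×(Iω) gyroscopic = (0.0198, -0.0072, 0.0044)
(τ − ω×Iω)/I = (0.1443, -1.0800, 1.0311)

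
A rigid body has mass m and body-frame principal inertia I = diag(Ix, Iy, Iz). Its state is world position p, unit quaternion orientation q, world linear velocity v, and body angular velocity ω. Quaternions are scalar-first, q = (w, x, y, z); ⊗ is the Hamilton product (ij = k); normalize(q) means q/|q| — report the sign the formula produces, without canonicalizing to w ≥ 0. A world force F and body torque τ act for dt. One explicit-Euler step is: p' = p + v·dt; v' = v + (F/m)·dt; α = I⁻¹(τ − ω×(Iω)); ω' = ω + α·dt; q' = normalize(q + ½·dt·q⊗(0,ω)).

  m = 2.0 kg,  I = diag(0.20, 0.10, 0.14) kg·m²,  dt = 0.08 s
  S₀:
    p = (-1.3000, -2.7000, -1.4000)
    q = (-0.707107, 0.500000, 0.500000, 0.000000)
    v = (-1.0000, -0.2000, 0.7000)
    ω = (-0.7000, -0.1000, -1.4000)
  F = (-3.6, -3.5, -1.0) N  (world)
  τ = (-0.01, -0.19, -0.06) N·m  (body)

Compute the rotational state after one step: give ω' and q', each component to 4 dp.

ω' = (-0.7062, -0.2990, -1.4303)
q' = (-0.6898, 0.4908, 0.5298, 0.0515)

(τ − ω×Iω)/I = (-0.0780, -2.4880, -0.3786)
ω' = ω + α·dt = (-0.7062, -0.2990, -1.4303)
Hamilton product q⊗(0,ω) = (0.4000000, -0.2050251, 0.7707107, 1.2899498)
q + ½dt·q⊗(0,ω), renormalized = (-0.6898, 0.4908, 0.5298, 0.0515)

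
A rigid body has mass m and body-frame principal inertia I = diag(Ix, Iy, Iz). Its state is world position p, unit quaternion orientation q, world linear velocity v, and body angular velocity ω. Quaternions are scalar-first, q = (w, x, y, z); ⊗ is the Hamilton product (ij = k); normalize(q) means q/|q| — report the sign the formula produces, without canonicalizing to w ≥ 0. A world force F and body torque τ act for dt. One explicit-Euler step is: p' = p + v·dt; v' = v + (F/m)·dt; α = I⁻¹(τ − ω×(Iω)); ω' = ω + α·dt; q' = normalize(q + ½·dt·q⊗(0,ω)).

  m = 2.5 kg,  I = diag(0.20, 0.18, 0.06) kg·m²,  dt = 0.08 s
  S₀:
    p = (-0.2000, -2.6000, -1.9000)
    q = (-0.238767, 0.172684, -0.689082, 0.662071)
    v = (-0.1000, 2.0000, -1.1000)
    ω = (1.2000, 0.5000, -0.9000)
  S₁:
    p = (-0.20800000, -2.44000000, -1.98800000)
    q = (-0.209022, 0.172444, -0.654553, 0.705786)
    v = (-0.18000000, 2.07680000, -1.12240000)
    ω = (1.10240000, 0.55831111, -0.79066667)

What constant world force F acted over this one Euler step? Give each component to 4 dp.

Δv = v₁−v₀ = (-0.08000000, 0.07680000, -0.02240000)
applied force F = (-2.5000, 2.4000, -0.7000)

F = (-2.5000, 2.4000, -0.7000)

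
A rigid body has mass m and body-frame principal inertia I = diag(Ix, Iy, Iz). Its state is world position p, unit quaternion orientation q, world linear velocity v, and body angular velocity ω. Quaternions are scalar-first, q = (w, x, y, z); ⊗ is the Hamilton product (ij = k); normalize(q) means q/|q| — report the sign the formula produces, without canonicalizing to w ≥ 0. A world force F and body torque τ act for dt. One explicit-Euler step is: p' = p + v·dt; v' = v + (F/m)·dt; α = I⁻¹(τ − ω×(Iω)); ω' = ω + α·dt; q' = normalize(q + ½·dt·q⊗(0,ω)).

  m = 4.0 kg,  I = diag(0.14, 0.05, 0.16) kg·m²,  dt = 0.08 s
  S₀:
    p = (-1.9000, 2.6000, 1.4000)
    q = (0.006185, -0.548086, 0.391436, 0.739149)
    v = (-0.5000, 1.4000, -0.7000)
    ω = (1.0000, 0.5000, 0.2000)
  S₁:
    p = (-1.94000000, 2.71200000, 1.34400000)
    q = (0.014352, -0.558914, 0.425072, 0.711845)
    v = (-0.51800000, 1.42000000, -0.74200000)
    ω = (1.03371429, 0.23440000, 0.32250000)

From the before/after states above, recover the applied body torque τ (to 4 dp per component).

τ = (0.0700, -0.1700, 0.2000)

Δω = ω₁−ω₀ = (0.03371429, -0.26560000, 0.12250000)
ω₀×(Iω₀) = (0.0110, -0.0040, -0.0450)
I·α + gyro = (0.0700, -0.1700, 0.2000)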